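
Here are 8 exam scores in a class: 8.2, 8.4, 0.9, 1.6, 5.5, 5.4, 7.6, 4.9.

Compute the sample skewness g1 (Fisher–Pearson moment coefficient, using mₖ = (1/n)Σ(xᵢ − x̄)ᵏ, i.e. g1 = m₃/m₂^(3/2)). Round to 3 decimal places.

-0.476

x̄ = (8.2 + 8.4 + 0.9 + 1.6 + 5.5 + 5.4 + 7.6 + 4.9) / 8 = 5.3125
deviations (xᵢ − x̄): 2.8875, 3.0875, -4.4125, -3.7125, 0.1875, 0.0875, 2.2875, -0.4125
Σ(xᵢ − x̄)² = 56.5687 ⇒ m₂ = 56.5687/8 = 7.07109
Σ(xᵢ − x̄)³ = -71.6663 ⇒ m₃ = -71.6663/8 = -8.95829
m₂^(3/2) = 7.07109^(1.5) = 18.80312
g1 = m₃ / m₂^(3/2) = -8.95829 / 18.80312 ≈ -0.476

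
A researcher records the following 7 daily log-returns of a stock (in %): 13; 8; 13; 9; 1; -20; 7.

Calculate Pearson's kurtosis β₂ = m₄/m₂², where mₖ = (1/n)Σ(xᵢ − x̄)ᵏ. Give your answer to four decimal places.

4.0651

x̄ = 4.4286
Σ(xᵢ − x̄)² = 795.7143 ⇒ m₂ = 113.67347
Σ(xᵢ − x̄)⁴ = 367693.4752 ⇒ m₄ = 52527.63932
m₂² = 12921.65764
β₂ = m₄/m₂² = 52527.63932 / 12921.65764 ≈ 4.0651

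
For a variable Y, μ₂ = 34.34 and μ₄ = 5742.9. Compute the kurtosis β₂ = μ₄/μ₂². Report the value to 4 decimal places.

μ₂² = 34.34² = 1179.23560
μ₄/μ₂² = 5742.9 / 1179.23560 = 4.87002
β₂ ≈ 4.8700

4.8700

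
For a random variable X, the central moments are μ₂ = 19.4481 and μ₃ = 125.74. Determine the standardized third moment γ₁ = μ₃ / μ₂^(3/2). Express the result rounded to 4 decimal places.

σ = √μ₂ = √19.4481 = 4.41000
σ³ = μ₂^(3/2) = 85.76612
γ₁ = μ₃/σ³ = 125.74 / 85.76612 ≈ 1.4661

1.4661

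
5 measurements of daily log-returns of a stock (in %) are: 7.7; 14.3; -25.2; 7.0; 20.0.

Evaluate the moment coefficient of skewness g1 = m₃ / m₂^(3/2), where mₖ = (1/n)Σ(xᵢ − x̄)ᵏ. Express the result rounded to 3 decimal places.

-1.157

x̄ = (7.7 + 14.3 - 25.2 + 7.0 + 20.0) / 5 = 4.7600
deviations (xᵢ − x̄): 2.9400, 9.5400, -29.9600, 2.2400, 15.2400
Σ(xᵢ − x̄)² = 1234.5320 ⇒ m₂ = 1234.5320/5 = 246.90640
Σ(xᵢ − x̄)³ = -22447.6358 ⇒ m₃ = -22447.6358/5 = -4489.52717
m₂^(3/2) = 246.90640^(1.5) = 3879.70336
g1 = m₃ / m₂^(3/2) = -4489.52717 / 3879.70336 ≈ -1.157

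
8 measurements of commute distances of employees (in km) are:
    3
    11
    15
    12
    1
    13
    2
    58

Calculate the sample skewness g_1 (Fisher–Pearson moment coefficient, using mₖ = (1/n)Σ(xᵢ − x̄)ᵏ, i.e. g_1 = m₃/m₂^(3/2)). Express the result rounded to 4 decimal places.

1.8763

x̄ = (3 + 11 + 15 + 12 + 1 + 13 + 2 + 58) / 8 = 14.3750
deviations (xᵢ − x̄): -11.3750, -3.3750, 0.6250, -2.3750, -13.3750, -1.3750, -12.3750, 43.6250
Σ(xᵢ − x̄)² = 2383.8750 ⇒ m₂ = 2383.8750/8 = 297.98438
Σ(xᵢ − x̄)³ = 77210.7188 ⇒ m₃ = 77210.7188/8 = 9651.33984
m₂^(3/2) = 297.98438^(1.5) = 5143.87301
g_1 = m₃ / m₂^(3/2) = 9651.33984 / 5143.87301 ≈ 1.8763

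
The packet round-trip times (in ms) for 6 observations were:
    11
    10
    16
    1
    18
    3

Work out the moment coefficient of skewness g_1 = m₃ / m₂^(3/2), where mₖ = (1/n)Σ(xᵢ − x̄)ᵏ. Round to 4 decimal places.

-0.1589

x̄ = (11 + 10 + 16 + 1 + 18 + 3) / 6 = 9.8333
deviations (xᵢ − x̄): 1.1667, 0.1667, 6.1667, -8.8333, 8.1667, -6.8333
Σ(xᵢ − x̄)² = 230.8333 ⇒ m₂ = 230.8333/6 = 38.47222
Σ(xᵢ − x̄)³ = -227.5556 ⇒ m₃ = -227.5556/6 = -37.92593
m₂^(3/2) = 38.47222^(1.5) = 238.62773
g_1 = m₃ / m₂^(3/2) = -37.92593 / 238.62773 ≈ -0.1589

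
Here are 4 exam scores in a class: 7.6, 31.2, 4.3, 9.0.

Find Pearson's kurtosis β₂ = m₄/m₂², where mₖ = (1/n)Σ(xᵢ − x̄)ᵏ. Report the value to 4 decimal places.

x̄ = 13.0250
Σ(xᵢ − x̄)² = 452.0875 ⇒ m₂ = 113.02187
Σ(xᵢ − x̄)⁴ = 116042.0545 ⇒ m₄ = 29010.51363
m₂² = 12773.94423
β₂ = m₄/m₂² = 29010.51363 / 12773.94423 ≈ 2.2711

2.2711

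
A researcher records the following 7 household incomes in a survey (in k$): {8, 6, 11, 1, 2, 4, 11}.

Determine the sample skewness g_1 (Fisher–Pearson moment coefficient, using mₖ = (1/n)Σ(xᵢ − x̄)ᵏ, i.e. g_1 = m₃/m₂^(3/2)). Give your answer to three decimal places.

0.050

x̄ = (8 + 6 + 11 + 1 + 2 + 4 + 11) / 7 = 6.1429
deviations (xᵢ − x̄): 1.8571, -0.1429, 4.8571, -5.1429, -4.1429, -2.1429, 4.8571
Σ(xᵢ − x̄)² = 98.8571 ⇒ m₂ = 98.8571/7 = 14.12245
Σ(xᵢ − x̄)³ = 18.6122 ⇒ m₃ = 18.6122/7 = 2.65889
m₂^(3/2) = 14.12245^(1.5) = 53.07195
g_1 = m₃ / m₂^(3/2) = 2.65889 / 53.07195 ≈ 0.050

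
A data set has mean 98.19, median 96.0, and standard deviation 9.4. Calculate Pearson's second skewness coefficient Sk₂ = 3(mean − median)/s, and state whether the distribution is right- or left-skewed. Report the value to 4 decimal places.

Sk₂ = 3(98.19 − 96.0) / 9.4 = 3 × 2.1900 / 9.4
    = 6.5700 / 9.4 ≈ 0.6989
Sk₂ > 0 ⇒ mean > median ⇒ right-skewed (positive skew).

0.6989, right-skewed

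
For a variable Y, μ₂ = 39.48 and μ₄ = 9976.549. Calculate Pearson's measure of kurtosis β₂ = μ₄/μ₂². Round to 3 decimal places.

6.401

μ₂² = 39.48² = 1558.67040
μ₄/μ₂² = 9976.549 / 1558.67040 = 6.40068
β₂ ≈ 6.401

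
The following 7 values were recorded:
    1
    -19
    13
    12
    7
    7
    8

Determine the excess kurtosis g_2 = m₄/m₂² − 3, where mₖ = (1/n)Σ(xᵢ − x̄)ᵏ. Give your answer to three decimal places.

x̄ = 4.1429
Σ(xᵢ − x̄)² = 716.8571 ⇒ m₂ = 102.40816
Σ(xᵢ − x̄)⁴ = 297276.2157 ⇒ m₄ = 42468.03082
m₂² = 10487.43190
g_2 = m₄/m₂² − 3 = 4.04942 − 3 ≈ 1.049

1.049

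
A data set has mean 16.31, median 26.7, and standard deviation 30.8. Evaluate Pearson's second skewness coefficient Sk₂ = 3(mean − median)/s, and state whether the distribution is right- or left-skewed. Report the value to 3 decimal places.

Sk₂ = 3(16.31 − 26.7) / 30.8 = 3 × -10.3900 / 30.8
    = -31.1700 / 30.8 ≈ -1.012
Sk₂ < 0 ⇒ mean < median ⇒ left-skewed (negative skew).

-1.012, left-skewed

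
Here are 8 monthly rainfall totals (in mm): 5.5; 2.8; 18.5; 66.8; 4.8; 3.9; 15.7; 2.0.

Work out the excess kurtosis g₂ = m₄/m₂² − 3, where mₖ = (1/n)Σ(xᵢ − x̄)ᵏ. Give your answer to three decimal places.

2.251

x̄ = 15.0000
Σ(xᵢ − x̄)² = 3331.3200 ⇒ m₂ = 416.41500
Σ(xᵢ − x̄)⁴ = 7284791.6340 ⇒ m₄ = 910598.95425
m₂² = 173401.45222
g₂ = m₄/m₂² − 3 = 5.25139 − 3 ≈ 2.251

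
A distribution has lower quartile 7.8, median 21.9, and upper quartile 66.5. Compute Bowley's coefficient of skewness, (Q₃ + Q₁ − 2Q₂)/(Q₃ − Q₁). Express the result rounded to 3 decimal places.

numerator: Q₃ + Q₁ − 2Q₂ = 66.5 + 7.8 − 2×21.9 = 30.5000
denominator: Q₃ − Q₁ = 66.5 − 7.8 = 58.7000
Bowley skewness = 30.5000 / 58.7000 ≈ 0.520

0.520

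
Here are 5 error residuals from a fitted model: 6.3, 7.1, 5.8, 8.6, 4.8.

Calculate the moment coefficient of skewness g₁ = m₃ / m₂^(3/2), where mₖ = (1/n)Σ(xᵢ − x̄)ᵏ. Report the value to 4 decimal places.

x̄ = (6.3 + 7.1 + 5.8 + 8.6 + 4.8) / 5 = 6.5200
deviations (xᵢ − x̄): -0.2200, 0.5800, -0.7200, 2.0800, -1.7200
Σ(xᵢ − x̄)² = 8.1880 ⇒ m₂ = 8.1880/5 = 1.63760
Σ(xᵢ − x̄)³ = 3.7217 ⇒ m₃ = 3.7217/5 = 0.74434
m₂^(3/2) = 1.63760^(1.5) = 2.09562
g₁ = m₃ / m₂^(3/2) = 0.74434 / 2.09562 ≈ 0.3552

0.3552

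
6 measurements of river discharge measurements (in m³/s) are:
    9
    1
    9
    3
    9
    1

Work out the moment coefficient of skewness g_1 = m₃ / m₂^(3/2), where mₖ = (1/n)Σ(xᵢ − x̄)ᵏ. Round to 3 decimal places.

x̄ = (9 + 1 + 9 + 3 + 9 + 1) / 6 = 5.3333
deviations (xᵢ − x̄): 3.6667, -4.3333, 3.6667, -2.3333, 3.6667, -4.3333
Σ(xᵢ − x̄)² = 83.3333 ⇒ m₂ = 83.3333/6 = 13.88889
Σ(xᵢ − x̄)³ = -27.5556 ⇒ m₃ = -27.5556/6 = -4.59259
m₂^(3/2) = 13.88889^(1.5) = 51.76083
g_1 = m₃ / m₂^(3/2) = -4.59259 / 51.76083 ≈ -0.089

-0.089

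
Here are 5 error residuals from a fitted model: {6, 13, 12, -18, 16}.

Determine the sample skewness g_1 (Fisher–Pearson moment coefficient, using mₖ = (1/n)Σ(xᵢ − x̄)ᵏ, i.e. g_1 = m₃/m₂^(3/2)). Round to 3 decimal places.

x̄ = (6 + 13 + 12 - 18 + 16) / 5 = 5.8000
deviations (xᵢ − x̄): 0.2000, 7.2000, 6.2000, -23.8000, 10.2000
Σ(xᵢ − x̄)² = 760.8000 ⇒ m₂ = 760.8000/5 = 152.16000
Σ(xᵢ − x̄)³ = -11808.4800 ⇒ m₃ = -11808.4800/5 = -2361.69600
m₂^(3/2) = 152.16000^(1.5) = 1876.94155
g_1 = m₃ / m₂^(3/2) = -2361.69600 / 1876.94155 ≈ -1.258

-1.258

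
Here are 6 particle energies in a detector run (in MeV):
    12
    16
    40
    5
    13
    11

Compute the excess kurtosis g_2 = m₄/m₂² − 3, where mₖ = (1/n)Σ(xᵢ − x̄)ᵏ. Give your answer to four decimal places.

0.6502

x̄ = 16.1667
Σ(xᵢ − x̄)² = 746.8333 ⇒ m₂ = 124.47222
Σ(xᵢ − x̄)⁴ = 339318.8194 ⇒ m₄ = 56553.13657
m₂² = 15493.33410
g_2 = m₄/m₂² − 3 = 3.65016 − 3 ≈ 0.6502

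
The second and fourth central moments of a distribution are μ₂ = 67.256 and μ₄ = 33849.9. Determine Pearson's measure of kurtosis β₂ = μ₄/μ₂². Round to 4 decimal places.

μ₂² = 67.256² = 4523.36954
μ₄/μ₂² = 33849.9 / 4523.36954 = 7.48334
β₂ ≈ 7.4833

7.4833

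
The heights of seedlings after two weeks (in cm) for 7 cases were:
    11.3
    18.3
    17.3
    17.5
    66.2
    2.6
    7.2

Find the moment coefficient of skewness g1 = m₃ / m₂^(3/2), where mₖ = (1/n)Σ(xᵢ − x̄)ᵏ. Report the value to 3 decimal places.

1.705

x̄ = (11.3 + 18.3 + 17.3 + 17.5 + 66.2 + 2.6 + 7.2) / 7 = 20.0571
deviations (xᵢ − x̄): -8.7571, -1.7571, -2.7571, -2.5571, 46.1429, -17.4571, -12.8571
Σ(xᵢ − x̄)² = 2693.1371 ⇒ m₂ = 2693.1371/7 = 384.73388
Σ(xᵢ − x̄)³ = 90085.5460 ⇒ m₃ = 90085.5460/7 = 12869.36372
m₂^(3/2) = 384.73388^(1.5) = 7546.41430
g1 = m₃ / m₂^(3/2) = 12869.36372 / 7546.41430 ≈ 1.705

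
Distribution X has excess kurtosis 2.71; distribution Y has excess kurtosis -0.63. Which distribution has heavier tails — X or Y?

X

Higher excess kurtosis ⇒ heavier tails relative to the normal distribution.
2.71 vs -0.63: the larger is 2.71, so X has heavier tails. (X is leptokurtic — heavier-than-normal tails; the other is platykurtic.)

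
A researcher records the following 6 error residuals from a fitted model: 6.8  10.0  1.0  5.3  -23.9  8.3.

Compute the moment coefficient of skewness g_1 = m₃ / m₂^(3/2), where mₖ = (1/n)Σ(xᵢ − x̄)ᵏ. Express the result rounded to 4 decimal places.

-1.5681

x̄ = (6.8 + 10.0 + 1.0 + 5.3 - 23.9 + 8.3) / 6 = 1.2500
deviations (xᵢ − x̄): 5.5500, 8.7500, -0.2500, 4.0500, -25.1500, 7.0500
Σ(xᵢ − x̄)² = 806.0550 ⇒ m₂ = 806.0550/6 = 134.34250
Σ(xᵢ − x̄)³ = -14650.2480 ⇒ m₃ = -14650.2480/6 = -2441.70800
m₂^(3/2) = 134.34250^(1.5) = 1557.11303
g_1 = m₃ / m₂^(3/2) = -2441.70800 / 1557.11303 ≈ -1.5681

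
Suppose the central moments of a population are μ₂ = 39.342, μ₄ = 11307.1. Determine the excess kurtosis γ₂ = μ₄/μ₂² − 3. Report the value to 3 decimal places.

4.305

μ₂² = 39.342² = 1547.79296
μ₄/μ₂² = 11307.1 / 1547.79296 = 7.30531
γ₂ = 7.30531 − 3 ≈ 4.305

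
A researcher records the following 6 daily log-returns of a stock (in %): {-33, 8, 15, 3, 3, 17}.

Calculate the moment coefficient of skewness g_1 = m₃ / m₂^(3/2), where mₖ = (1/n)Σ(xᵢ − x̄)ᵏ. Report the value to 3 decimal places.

-1.377

x̄ = (-33 + 8 + 15 + 3 + 3 + 17) / 6 = 2.1667
deviations (xᵢ − x̄): -35.1667, 5.8333, 12.8333, 0.8333, 0.8333, 14.8333
Σ(xᵢ − x̄)² = 1656.8333 ⇒ m₂ = 1656.8333/6 = 276.13889
Σ(xᵢ − x̄)³ = -37913.4444 ⇒ m₃ = -37913.4444/6 = -6318.90741
m₂^(3/2) = 276.13889^(1.5) = 4588.71790
g_1 = m₃ / m₂^(3/2) = -6318.90741 / 4588.71790 ≈ -1.377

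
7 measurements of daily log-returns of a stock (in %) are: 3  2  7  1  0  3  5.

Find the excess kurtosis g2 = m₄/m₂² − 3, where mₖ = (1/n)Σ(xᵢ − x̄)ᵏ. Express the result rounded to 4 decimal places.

-0.7595

x̄ = 3.0000
Σ(xᵢ − x̄)² = 34.0000 ⇒ m₂ = 4.85714
Σ(xᵢ − x̄)⁴ = 370.0000 ⇒ m₄ = 52.85714
m₂² = 23.59184
g2 = m₄/m₂² − 3 = 2.24048 − 3 ≈ -0.7595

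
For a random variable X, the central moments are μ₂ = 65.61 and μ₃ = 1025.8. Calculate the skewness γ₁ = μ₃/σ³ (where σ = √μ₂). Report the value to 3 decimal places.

1.930

σ = √μ₂ = √65.61 = 8.10000
σ³ = μ₂^(3/2) = 531.44100
γ₁ = μ₃/σ³ = 1025.8 / 531.44100 ≈ 1.930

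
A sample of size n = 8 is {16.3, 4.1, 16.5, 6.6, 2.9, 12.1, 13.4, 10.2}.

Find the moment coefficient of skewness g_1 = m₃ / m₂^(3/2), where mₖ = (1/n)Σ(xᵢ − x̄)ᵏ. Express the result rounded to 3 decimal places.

-0.191

x̄ = (16.3 + 4.1 + 16.5 + 6.6 + 2.9 + 12.1 + 13.4 + 10.2) / 8 = 10.2625
deviations (xᵢ − x̄): 6.0375, -6.1625, 6.2375, -3.6625, -7.3625, 1.8375, 3.1375, -0.0625
Σ(xᵢ − x̄)² = 194.1788 ⇒ m₂ = 194.1788/8 = 24.27234
Σ(xᵢ − x̄)³ = -182.4095 ⇒ m₃ = -182.4095/8 = -22.80118
m₂^(3/2) = 24.27234^(1.5) = 119.58248
g_1 = m₃ / m₂^(3/2) = -22.80118 / 119.58248 ≈ -0.191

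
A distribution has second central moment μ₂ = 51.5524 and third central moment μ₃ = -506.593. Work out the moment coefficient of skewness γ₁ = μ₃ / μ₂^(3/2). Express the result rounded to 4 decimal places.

σ = √μ₂ = √51.5524 = 7.18000
σ³ = μ₂^(3/2) = 370.14623
γ₁ = μ₃/σ³ = -506.593 / 370.14623 ≈ -1.3686

-1.3686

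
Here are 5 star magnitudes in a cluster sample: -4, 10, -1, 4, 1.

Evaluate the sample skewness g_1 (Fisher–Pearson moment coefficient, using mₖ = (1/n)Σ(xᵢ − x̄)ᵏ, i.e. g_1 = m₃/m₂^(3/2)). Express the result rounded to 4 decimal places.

x̄ = (-4 + 10 - 1 + 4 + 1) / 5 = 2.0000
deviations (xᵢ − x̄): -6.0000, 8.0000, -3.0000, 2.0000, -1.0000
Σ(xᵢ − x̄)² = 114.0000 ⇒ m₂ = 114.0000/5 = 22.80000
Σ(xᵢ − x̄)³ = 276.0000 ⇒ m₃ = 276.0000/5 = 55.20000
m₂^(3/2) = 22.80000^(1.5) = 108.86851
g_1 = m₃ / m₂^(3/2) = 55.20000 / 108.86851 ≈ 0.5070

0.5070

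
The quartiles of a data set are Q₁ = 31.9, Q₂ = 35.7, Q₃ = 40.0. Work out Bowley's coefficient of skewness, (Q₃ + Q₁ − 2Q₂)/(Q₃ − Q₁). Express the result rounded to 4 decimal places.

numerator: Q₃ + Q₁ − 2Q₂ = 40.0 + 31.9 − 2×35.7 = 0.5000
denominator: Q₃ − Q₁ = 40.0 − 31.9 = 8.1000
Bowley skewness = 0.5000 / 8.1000 ≈ 0.0617

0.0617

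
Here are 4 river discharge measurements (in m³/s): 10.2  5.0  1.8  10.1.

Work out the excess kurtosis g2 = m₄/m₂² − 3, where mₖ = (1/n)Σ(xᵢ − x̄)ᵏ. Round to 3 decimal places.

-1.626

x̄ = 6.7750
Σ(xᵢ − x̄)² = 50.6875 ⇒ m₂ = 12.67187
Σ(xᵢ − x̄)⁴ = 882.3543 ⇒ m₄ = 220.58857
m₂² = 160.57642
g2 = m₄/m₂² − 3 = 1.37373 − 3 ≈ -1.626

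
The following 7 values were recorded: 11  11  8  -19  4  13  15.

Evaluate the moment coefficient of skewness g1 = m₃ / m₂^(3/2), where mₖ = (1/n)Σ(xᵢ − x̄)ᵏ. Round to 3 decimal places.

x̄ = (11 + 11 + 8 - 19 + 4 + 13 + 15) / 7 = 6.1429
deviations (xᵢ − x̄): 4.8571, 4.8571, 1.8571, -25.1429, -2.1429, 6.8571, 8.8571
Σ(xᵢ − x̄)² = 812.8571 ⇒ m₂ = 812.8571/7 = 116.12245
Σ(xᵢ − x̄)³ = -14651.3878 ⇒ m₃ = -14651.3878/7 = -2093.05539
m₂^(3/2) = 116.12245^(1.5) = 1251.33698
g1 = m₃ / m₂^(3/2) = -2093.05539 / 1251.33698 ≈ -1.673

-1.673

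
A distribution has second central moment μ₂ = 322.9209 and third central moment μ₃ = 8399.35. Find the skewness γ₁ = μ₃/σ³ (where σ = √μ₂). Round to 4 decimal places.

1.4474

σ = √μ₂ = √322.9209 = 17.97000
σ³ = μ₂^(3/2) = 5802.88857
γ₁ = μ₃/σ³ = 8399.35 / 5802.88857 ≈ 1.4474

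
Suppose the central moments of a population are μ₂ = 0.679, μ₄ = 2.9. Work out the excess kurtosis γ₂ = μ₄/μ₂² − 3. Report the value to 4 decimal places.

μ₂² = 0.679² = 0.46104
μ₄/μ₂² = 2.9 / 0.46104 = 6.29011
γ₂ = 6.29011 − 3 ≈ 3.2901

3.2901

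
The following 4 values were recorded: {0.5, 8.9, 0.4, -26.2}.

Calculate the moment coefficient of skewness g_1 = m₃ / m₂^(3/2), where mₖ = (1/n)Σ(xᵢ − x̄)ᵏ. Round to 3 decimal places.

-0.910

x̄ = (0.5 + 8.9 + 0.4 - 26.2) / 4 = -4.1000
deviations (xᵢ − x̄): 4.6000, 13.0000, 4.5000, -22.1000
Σ(xᵢ − x̄)² = 698.8200 ⇒ m₂ = 698.8200/4 = 174.70500
Σ(xᵢ − x̄)³ = -8408.4000 ⇒ m₃ = -8408.4000/4 = -2102.10000
m₂^(3/2) = 174.70500^(1.5) = 2309.18114
g_1 = m₃ / m₂^(3/2) = -2102.10000 / 2309.18114 ≈ -0.910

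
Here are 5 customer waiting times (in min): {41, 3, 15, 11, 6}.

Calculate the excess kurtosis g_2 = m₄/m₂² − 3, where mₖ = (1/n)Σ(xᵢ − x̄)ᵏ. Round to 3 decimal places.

x̄ = 15.2000
Σ(xᵢ − x̄)² = 916.8000 ⇒ m₂ = 183.36000
Σ(xᵢ − x̄)⁴ = 472705.0560 ⇒ m₄ = 94541.01120
m₂² = 33620.88960
g_2 = m₄/m₂² − 3 = 2.81197 − 3 ≈ -0.188

-0.188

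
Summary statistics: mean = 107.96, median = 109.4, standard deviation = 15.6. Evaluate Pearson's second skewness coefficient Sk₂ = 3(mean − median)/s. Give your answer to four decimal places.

Sk₂ = 3(107.96 − 109.4) / 15.6 = 3 × -1.4400 / 15.6
    = -4.3200 / 15.6 ≈ -0.2769

-0.2769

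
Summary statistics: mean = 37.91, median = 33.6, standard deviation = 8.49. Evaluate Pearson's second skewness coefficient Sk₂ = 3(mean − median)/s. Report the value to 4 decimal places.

1.5230

Sk₂ = 3(37.91 − 33.6) / 8.49 = 3 × 4.3100 / 8.49
    = 12.9300 / 8.49 ≈ 1.5230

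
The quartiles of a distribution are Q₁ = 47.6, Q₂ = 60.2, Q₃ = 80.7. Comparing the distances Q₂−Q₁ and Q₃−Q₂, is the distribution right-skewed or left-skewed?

right-skewed

Q₂ − Q₁ = 12.6;  Q₃ − Q₂ = 20.5
Q₃ − Q₂ > Q₂ − Q₁ ⇒ the upper half is more spread out ⇒ right-skewed.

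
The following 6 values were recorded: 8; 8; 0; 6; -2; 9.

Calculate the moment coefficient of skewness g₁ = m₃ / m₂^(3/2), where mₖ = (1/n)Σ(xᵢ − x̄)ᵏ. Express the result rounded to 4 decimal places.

x̄ = (8 + 8 + 0 + 6 - 2 + 9) / 6 = 4.8333
deviations (xᵢ − x̄): 3.1667, 3.1667, -4.8333, 1.1667, -6.8333, 4.1667
Σ(xᵢ − x̄)² = 108.8333 ⇒ m₂ = 108.8333/6 = 18.13889
Σ(xᵢ − x̄)³ = -294.5556 ⇒ m₃ = -294.5556/6 = -49.09259
m₂^(3/2) = 18.13889^(1.5) = 77.25312
g₁ = m₃ / m₂^(3/2) = -49.09259 / 77.25312 ≈ -0.6355

-0.6355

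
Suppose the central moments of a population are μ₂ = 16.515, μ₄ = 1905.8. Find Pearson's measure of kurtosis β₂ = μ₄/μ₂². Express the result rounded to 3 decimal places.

μ₂² = 16.515² = 272.74523
μ₄/μ₂² = 1905.8 / 272.74523 = 6.98747
β₂ ≈ 6.987

6.987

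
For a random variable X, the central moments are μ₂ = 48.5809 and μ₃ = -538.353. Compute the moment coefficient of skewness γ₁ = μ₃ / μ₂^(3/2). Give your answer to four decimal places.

-1.5899

σ = √μ₂ = √48.5809 = 6.97000
σ³ = μ₂^(3/2) = 338.60887
γ₁ = μ₃/σ³ = -538.353 / 338.60887 ≈ -1.5899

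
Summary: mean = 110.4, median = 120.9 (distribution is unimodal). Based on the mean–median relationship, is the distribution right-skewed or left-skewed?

left-skewed

mean − median = 110.4 − 120.9 = -10.5
mean < median ⇒ the longer tail is on the left ⇒ left-skewed (negatively skewed).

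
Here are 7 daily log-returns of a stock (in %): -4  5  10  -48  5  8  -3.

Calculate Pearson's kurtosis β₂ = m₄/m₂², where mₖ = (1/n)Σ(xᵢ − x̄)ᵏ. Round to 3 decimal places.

x̄ = -3.8571
Σ(xᵢ − x̄)² = 2438.8571 ⇒ m₂ = 348.40816
Σ(xᵢ − x̄)⁴ = 3865957.0729 ⇒ m₄ = 552279.58184
m₂² = 121388.24823
β₂ = m₄/m₂² = 552279.58184 / 121388.24823 ≈ 4.550

4.550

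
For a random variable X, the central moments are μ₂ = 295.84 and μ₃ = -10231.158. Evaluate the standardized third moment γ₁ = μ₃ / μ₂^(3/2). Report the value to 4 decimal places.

-2.0107

σ = √μ₂ = √295.84 = 17.20000
σ³ = μ₂^(3/2) = 5088.44800
γ₁ = μ₃/σ³ = -10231.158 / 5088.44800 ≈ -2.0107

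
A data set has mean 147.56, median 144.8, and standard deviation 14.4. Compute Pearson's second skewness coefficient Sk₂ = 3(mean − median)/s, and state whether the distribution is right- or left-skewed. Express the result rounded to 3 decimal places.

0.575, right-skewed

Sk₂ = 3(147.56 − 144.8) / 14.4 = 3 × 2.7600 / 14.4
    = 8.2800 / 14.4 ≈ 0.575
Sk₂ > 0 ⇒ mean > median ⇒ right-skewed (positive skew).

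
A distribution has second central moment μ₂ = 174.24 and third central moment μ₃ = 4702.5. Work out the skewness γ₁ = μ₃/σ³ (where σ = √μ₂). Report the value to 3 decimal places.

σ = √μ₂ = √174.24 = 13.20000
σ³ = μ₂^(3/2) = 2299.96800
γ₁ = μ₃/σ³ = 4702.5 / 2299.96800 ≈ 2.045

2.045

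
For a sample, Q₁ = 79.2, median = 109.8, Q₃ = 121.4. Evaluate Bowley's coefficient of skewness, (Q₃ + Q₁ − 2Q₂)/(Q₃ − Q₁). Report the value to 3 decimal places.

-0.450

numerator: Q₃ + Q₁ − 2Q₂ = 121.4 + 79.2 − 2×109.8 = -19.0000
denominator: Q₃ − Q₁ = 121.4 − 79.2 = 42.2000
Bowley skewness = -19.0000 / 42.2000 ≈ -0.450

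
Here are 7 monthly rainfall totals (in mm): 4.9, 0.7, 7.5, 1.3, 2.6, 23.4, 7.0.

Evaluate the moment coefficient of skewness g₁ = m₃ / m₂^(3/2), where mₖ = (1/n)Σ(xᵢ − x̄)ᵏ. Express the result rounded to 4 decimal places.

x̄ = (4.9 + 0.7 + 7.5 + 1.3 + 2.6 + 23.4 + 7.0) / 7 = 6.7714
deviations (xᵢ − x̄): -1.8714, -6.0714, 0.7286, -5.4714, -4.1714, 16.6286, 0.2286
Σ(xᵢ − x̄)² = 364.7943 ⇒ m₂ = 364.7943/7 = 52.11347
Σ(xᵢ − x̄)³ = 4131.6122 ⇒ m₃ = 4131.6122/7 = 590.23032
m₂^(3/2) = 52.11347^(1.5) = 376.20536
g₁ = m₃ / m₂^(3/2) = 590.23032 / 376.20536 ≈ 1.5689

1.5689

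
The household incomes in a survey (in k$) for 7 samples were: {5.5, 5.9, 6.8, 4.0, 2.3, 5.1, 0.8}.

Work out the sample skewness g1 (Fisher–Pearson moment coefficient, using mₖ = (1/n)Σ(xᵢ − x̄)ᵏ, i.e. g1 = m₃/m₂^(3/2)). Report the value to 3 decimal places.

-0.604

x̄ = (5.5 + 5.9 + 6.8 + 4.0 + 2.3 + 5.1 + 0.8) / 7 = 4.3429
deviations (xᵢ − x̄): 1.1571, 1.5571, 2.4571, -0.3429, -2.0429, 0.7571, -3.5429
Σ(xᵢ − x̄)² = 27.2171 ⇒ m₂ = 27.2171/7 = 3.88816
Σ(xᵢ − x̄)³ = -32.4409 ⇒ m₃ = -32.4409/7 = -4.63441
m₂^(3/2) = 3.88816^(1.5) = 7.66685
g1 = m₃ / m₂^(3/2) = -4.63441 / 7.66685 ≈ -0.604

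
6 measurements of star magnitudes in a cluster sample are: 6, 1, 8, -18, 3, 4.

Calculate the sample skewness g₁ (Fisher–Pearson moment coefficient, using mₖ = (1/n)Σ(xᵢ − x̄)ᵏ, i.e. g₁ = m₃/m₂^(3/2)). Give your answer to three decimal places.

x̄ = (6 + 1 + 8 - 18 + 3 + 4) / 6 = 0.6667
deviations (xᵢ − x̄): 5.3333, 0.3333, 7.3333, -18.6667, 2.3333, 3.3333
Σ(xᵢ − x̄)² = 447.3333 ⇒ m₂ = 447.3333/6 = 74.55556
Σ(xᵢ − x̄)³ = -5908.4444 ⇒ m₃ = -5908.4444/6 = -984.74074
m₂^(3/2) = 74.55556^(1.5) = 643.75411
g₁ = m₃ / m₂^(3/2) = -984.74074 / 643.75411 ≈ -1.530

-1.530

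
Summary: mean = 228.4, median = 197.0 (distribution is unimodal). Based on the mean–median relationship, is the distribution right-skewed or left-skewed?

mean − median = 228.4 − 197.0 = 31.4
mean > median ⇒ the longer tail is on the right ⇒ right-skewed (positively skewed).

right-skewed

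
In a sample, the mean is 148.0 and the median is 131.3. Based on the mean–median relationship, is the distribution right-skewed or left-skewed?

mean − median = 148.0 − 131.3 = 16.7
mean > median ⇒ the longer tail is on the right ⇒ right-skewed (positively skewed).

right-skewed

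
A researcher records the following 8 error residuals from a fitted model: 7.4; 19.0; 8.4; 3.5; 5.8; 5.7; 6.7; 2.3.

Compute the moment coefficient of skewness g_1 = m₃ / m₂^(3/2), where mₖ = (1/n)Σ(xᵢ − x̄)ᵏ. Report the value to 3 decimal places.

x̄ = (7.4 + 19.0 + 8.4 + 3.5 + 5.8 + 5.7 + 6.7 + 2.3) / 8 = 7.3500
deviations (xᵢ − x̄): 0.0500, 11.6500, 1.0500, -3.8500, -1.5500, -1.6500, -0.6500, -5.0500
Σ(xᵢ − x̄)² = 182.7000 ⇒ m₂ = 182.7000/8 = 22.83750
Σ(xᵢ − x̄)³ = 1387.9800 ⇒ m₃ = 1387.9800/8 = 173.49750
m₂^(3/2) = 22.83750^(1.5) = 109.13721
g_1 = m₃ / m₂^(3/2) = 173.49750 / 109.13721 ≈ 1.590

1.590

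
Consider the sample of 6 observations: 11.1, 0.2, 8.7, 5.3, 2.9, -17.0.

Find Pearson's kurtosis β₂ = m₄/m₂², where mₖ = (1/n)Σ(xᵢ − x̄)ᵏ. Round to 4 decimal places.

3.2254

x̄ = 1.8667
Σ(xᵢ − x̄)² = 503.5333 ⇒ m₂ = 83.92222
Σ(xᵢ − x̄)⁴ = 136297.6928 ⇒ m₄ = 22716.28214
m₂² = 7042.93938
β₂ = m₄/m₂² = 22716.28214 / 7042.93938 ≈ 3.2254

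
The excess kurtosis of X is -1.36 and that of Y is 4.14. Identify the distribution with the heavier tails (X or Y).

Higher excess kurtosis ⇒ heavier tails relative to the normal distribution.
-1.36 vs 4.14: the larger is 4.14, so Y has heavier tails. (Y is leptokurtic — heavier-than-normal tails; the other is platykurtic.)

Y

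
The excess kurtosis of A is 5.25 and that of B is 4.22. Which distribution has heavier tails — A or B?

Higher excess kurtosis ⇒ heavier tails relative to the normal distribution.
5.25 vs 4.22: the larger is 5.25, so A has heavier tails.

A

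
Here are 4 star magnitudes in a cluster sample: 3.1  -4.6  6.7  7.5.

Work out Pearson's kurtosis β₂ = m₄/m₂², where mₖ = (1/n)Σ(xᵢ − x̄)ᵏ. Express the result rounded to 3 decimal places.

x̄ = 3.1750
Σ(xᵢ − x̄)² = 91.5875 ⇒ m₂ = 22.89688
Σ(xᵢ − x̄)⁴ = 4158.5747 ⇒ m₄ = 1039.64366
m₂² = 524.26688
β₂ = m₄/m₂² = 1039.64366 / 524.26688 ≈ 1.983

1.983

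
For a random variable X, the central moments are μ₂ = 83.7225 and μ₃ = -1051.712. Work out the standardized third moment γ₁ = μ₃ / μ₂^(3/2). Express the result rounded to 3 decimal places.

-1.373

σ = √μ₂ = √83.7225 = 9.15000
σ³ = μ₂^(3/2) = 766.06088
γ₁ = μ₃/σ³ = -1051.712 / 766.06088 ≈ -1.373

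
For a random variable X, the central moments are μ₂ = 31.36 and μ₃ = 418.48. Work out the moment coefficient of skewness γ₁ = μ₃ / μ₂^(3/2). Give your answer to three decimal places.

σ = √μ₂ = √31.36 = 5.60000
σ³ = μ₂^(3/2) = 175.61600
γ₁ = μ₃/σ³ = 418.48 / 175.61600 ≈ 2.383

2.383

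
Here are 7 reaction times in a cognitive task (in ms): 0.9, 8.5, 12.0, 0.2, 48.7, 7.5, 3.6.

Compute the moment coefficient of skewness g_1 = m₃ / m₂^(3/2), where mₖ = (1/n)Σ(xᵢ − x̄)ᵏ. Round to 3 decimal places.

x̄ = (0.9 + 8.5 + 12.0 + 0.2 + 48.7 + 7.5 + 3.6) / 7 = 11.6286
deviations (xᵢ − x̄): -10.7286, -3.1286, 0.3714, -11.4286, 37.0714, -4.1286, -8.0286
Σ(xᵢ − x̄)² = 1711.4343 ⇒ m₂ = 1711.4343/7 = 244.49061
Σ(xᵢ − x̄)³ = 47600.8815 ⇒ m₃ = 47600.8815/7 = 6800.12592
m₂^(3/2) = 244.49061^(1.5) = 3822.90303
g_1 = m₃ / m₂^(3/2) = 6800.12592 / 3822.90303 ≈ 1.779

1.779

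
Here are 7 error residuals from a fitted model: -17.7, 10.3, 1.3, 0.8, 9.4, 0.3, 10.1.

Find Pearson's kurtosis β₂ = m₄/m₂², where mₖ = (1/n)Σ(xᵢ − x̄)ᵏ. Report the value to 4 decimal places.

x̄ = 2.0714
Σ(xᵢ − x̄)² = 582.1343 ⇒ m₂ = 83.16204
Σ(xᵢ − x̄)⁴ = 164446.8981 ⇒ m₄ = 23492.41402
m₂² = 6915.92503
β₂ = m₄/m₂² = 23492.41402 / 6915.92503 ≈ 3.3969

3.3969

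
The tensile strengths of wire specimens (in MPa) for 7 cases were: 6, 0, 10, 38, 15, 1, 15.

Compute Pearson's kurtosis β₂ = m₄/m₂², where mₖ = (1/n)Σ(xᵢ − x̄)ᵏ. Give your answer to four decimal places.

x̄ = 12.1429
Σ(xᵢ − x̄)² = 998.8571 ⇒ m₂ = 142.69388
Σ(xᵢ − x̄)⁴ = 485751.0321 ⇒ m₄ = 69393.00458
m₂² = 20361.54269
β₂ = m₄/m₂² = 69393.00458 / 20361.54269 ≈ 3.4080

3.4080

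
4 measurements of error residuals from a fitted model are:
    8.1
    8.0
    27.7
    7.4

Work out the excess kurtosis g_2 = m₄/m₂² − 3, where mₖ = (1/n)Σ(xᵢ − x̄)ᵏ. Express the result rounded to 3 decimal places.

-0.669

x̄ = 12.8000
Σ(xᵢ − x̄)² = 296.3000 ⇒ m₂ = 74.07500
Σ(xᵢ − x̄)⁴ = 51157.5554 ⇒ m₄ = 12789.38885
m₂² = 5487.10562
g_2 = m₄/m₂² − 3 = 2.33081 − 3 ≈ -0.669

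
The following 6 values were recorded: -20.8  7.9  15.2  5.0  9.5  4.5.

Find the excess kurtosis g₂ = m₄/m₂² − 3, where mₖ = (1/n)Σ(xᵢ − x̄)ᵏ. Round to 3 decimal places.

0.609

x̄ = 3.5500
Σ(xᵢ − x̄)² = 785.9750 ⇒ m₂ = 130.99583
Σ(xᵢ − x̄)⁴ = 371594.3210 ⇒ m₄ = 61932.38684
m₂² = 17159.90835
g₂ = m₄/m₂² − 3 = 3.60913 − 3 ≈ 0.609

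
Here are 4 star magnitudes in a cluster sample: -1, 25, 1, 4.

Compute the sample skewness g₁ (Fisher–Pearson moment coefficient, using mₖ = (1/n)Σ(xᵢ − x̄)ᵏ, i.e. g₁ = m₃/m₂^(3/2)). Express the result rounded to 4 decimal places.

1.0558

x̄ = (-1 + 25 + 1 + 4) / 4 = 7.2500
deviations (xᵢ − x̄): -8.2500, 17.7500, -6.2500, -3.2500
Σ(xᵢ − x̄)² = 432.7500 ⇒ m₂ = 432.7500/4 = 108.18750
Σ(xᵢ − x̄)³ = 4752.3750 ⇒ m₃ = 4752.3750/4 = 1188.09375
m₂^(3/2) = 108.18750^(1.5) = 1125.29303
g₁ = m₃ / m₂^(3/2) = 1188.09375 / 1125.29303 ≈ 1.0558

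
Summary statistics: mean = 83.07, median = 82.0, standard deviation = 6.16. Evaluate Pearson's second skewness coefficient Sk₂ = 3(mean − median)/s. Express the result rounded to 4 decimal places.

Sk₂ = 3(83.07 − 82.0) / 6.16 = 3 × 1.0700 / 6.16
    = 3.2100 / 6.16 ≈ 0.5211

0.5211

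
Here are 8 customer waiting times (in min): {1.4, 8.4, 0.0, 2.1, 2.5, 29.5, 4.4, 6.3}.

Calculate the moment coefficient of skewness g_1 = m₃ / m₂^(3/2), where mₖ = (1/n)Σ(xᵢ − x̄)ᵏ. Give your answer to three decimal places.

x̄ = (1.4 + 8.4 + 0.0 + 2.1 + 2.5 + 29.5 + 4.4 + 6.3) / 8 = 6.8250
deviations (xᵢ − x̄): -5.4250, 1.5750, -6.8250, -4.7250, -4.3250, 22.6750, -2.4250, -0.5250
Σ(xᵢ − x̄)² = 639.8350 ⇒ m₂ = 639.8350/8 = 79.97938
Σ(xᵢ − x̄)³ = 10984.0163 ⇒ m₃ = 10984.0163/8 = 1373.00203
m₂^(3/2) = 79.97938^(1.5) = 715.26506
g_1 = m₃ / m₂^(3/2) = 1373.00203 / 715.26506 ≈ 1.920

1.920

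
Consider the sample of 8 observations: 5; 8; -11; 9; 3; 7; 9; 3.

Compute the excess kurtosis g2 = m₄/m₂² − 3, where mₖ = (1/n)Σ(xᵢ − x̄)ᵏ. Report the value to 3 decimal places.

1.688

x̄ = 4.1250
Σ(xᵢ − x̄)² = 302.8750 ⇒ m₂ = 37.85938
Σ(xᵢ − x̄)⁴ = 53760.9004 ⇒ m₄ = 6720.11255
m₂² = 1433.33228
g2 = m₄/m₂² − 3 = 4.68845 − 3 ≈ 1.688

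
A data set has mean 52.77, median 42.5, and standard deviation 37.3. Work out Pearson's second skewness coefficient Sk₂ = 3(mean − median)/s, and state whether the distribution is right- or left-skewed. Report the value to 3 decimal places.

Sk₂ = 3(52.77 − 42.5) / 37.3 = 3 × 10.2700 / 37.3
    = 30.8100 / 37.3 ≈ 0.826
Sk₂ > 0 ⇒ mean > median ⇒ right-skewed (positive skew).

0.826, right-skewed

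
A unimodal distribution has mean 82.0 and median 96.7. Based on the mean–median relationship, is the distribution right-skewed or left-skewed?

mean − median = 82.0 − 96.7 = -14.7
mean < median ⇒ the longer tail is on the left ⇒ left-skewed (negatively skewed).

left-skewed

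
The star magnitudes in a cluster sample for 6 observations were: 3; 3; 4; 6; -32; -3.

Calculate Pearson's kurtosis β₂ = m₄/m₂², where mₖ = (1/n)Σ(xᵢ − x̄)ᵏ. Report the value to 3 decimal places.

x̄ = -3.1667
Σ(xᵢ − x̄)² = 1042.8333 ⇒ m₂ = 173.80556
Σ(xᵢ − x̄)⁴ = 703752.1528 ⇒ m₄ = 117292.02546
m₂² = 30208.37114
β₂ = m₄/m₂² = 117292.02546 / 30208.37114 ≈ 3.883

3.883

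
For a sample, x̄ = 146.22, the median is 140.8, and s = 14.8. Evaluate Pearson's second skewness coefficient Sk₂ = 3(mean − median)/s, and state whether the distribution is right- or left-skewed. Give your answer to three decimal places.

Sk₂ = 3(146.22 − 140.8) / 14.8 = 3 × 5.4200 / 14.8
    = 16.2600 / 14.8 ≈ 1.099
Sk₂ > 0 ⇒ mean > median ⇒ right-skewed (positive skew).

1.099, right-skewed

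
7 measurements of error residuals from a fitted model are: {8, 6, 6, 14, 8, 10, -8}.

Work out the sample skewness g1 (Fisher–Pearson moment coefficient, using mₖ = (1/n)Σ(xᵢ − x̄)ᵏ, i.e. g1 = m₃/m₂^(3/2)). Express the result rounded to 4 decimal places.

-1.3280

x̄ = (8 + 6 + 6 + 14 + 8 + 10 - 8) / 7 = 6.2857
deviations (xᵢ − x̄): 1.7143, -0.2857, -0.2857, 7.7143, 1.7143, 3.7143, -14.2857
Σ(xᵢ − x̄)² = 283.4286 ⇒ m₂ = 283.4286/7 = 40.48980
Σ(xᵢ − x̄)³ = -2395.1020 ⇒ m₃ = -2395.1020/7 = -342.15743
m₂^(3/2) = 40.48980^(1.5) = 257.64302
g1 = m₃ / m₂^(3/2) = -342.15743 / 257.64302 ≈ -1.3280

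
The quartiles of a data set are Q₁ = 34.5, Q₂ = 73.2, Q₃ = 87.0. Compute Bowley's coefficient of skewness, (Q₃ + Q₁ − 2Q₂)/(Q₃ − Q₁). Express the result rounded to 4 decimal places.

numerator: Q₃ + Q₁ − 2Q₂ = 87.0 + 34.5 − 2×73.2 = -24.9000
denominator: Q₃ − Q₁ = 87.0 − 34.5 = 52.5000
Bowley skewness = -24.9000 / 52.5000 ≈ -0.4743

-0.4743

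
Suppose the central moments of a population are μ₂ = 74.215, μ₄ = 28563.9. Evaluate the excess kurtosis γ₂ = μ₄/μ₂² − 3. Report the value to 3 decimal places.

μ₂² = 74.215² = 5507.86623
μ₄/μ₂² = 28563.9 / 5507.86623 = 5.18602
γ₂ = 5.18602 − 3 ≈ 2.186

2.186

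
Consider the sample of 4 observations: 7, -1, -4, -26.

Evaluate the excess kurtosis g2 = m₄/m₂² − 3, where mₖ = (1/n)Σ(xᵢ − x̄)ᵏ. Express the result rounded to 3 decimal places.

-0.884

x̄ = -6.0000
Σ(xᵢ − x̄)² = 598.0000 ⇒ m₂ = 149.50000
Σ(xᵢ − x̄)⁴ = 189202.0000 ⇒ m₄ = 47300.50000
m₂² = 22350.25000
g2 = m₄/m₂² − 3 = 2.11633 − 3 ≈ -0.884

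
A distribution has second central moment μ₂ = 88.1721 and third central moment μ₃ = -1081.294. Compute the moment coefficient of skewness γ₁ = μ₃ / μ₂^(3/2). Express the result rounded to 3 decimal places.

-1.306

σ = √μ₂ = √88.1721 = 9.39000
σ³ = μ₂^(3/2) = 827.93602
γ₁ = μ₃/σ³ = -1081.294 / 827.93602 ≈ -1.306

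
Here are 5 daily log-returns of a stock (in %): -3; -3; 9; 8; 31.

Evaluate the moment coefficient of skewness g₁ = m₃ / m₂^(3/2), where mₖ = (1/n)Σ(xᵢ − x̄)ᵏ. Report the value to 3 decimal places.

x̄ = (-3 - 3 + 9 + 8 + 31) / 5 = 8.4000
deviations (xᵢ − x̄): -11.4000, -11.4000, 0.6000, -0.4000, 22.6000
Σ(xᵢ − x̄)² = 771.2000 ⇒ m₂ = 771.2000/5 = 154.24000
Σ(xᵢ − x̄)³ = 8580.2400 ⇒ m₃ = 8580.2400/5 = 1716.04800
m₂^(3/2) = 154.24000^(1.5) = 1915.55896
g₁ = m₃ / m₂^(3/2) = 1716.04800 / 1915.55896 ≈ 0.896

0.896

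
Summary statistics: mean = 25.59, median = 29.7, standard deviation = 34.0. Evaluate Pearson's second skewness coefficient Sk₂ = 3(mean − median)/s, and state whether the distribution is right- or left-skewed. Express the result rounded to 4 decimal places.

Sk₂ = 3(25.59 − 29.7) / 34.0 = 3 × -4.1100 / 34.0
    = -12.3300 / 34.0 ≈ -0.3626
Sk₂ < 0 ⇒ mean < median ⇒ left-skewed (negative skew).

-0.3626, left-skewed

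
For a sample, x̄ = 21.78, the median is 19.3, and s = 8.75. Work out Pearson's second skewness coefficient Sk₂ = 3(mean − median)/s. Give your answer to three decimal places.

0.850

Sk₂ = 3(21.78 − 19.3) / 8.75 = 3 × 2.4800 / 8.75
    = 7.4400 / 8.75 ≈ 0.850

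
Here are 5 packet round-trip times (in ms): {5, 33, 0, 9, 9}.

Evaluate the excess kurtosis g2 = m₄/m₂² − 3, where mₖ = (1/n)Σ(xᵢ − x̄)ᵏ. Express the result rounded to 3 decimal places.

x̄ = 11.2000
Σ(xᵢ − x̄)² = 648.8000 ⇒ m₂ = 129.76000
Σ(xᵢ − x̄)⁴ = 243112.7360 ⇒ m₄ = 48622.54720
m₂² = 16837.65760
g2 = m₄/m₂² − 3 = 2.88773 − 3 ≈ -0.112

-0.112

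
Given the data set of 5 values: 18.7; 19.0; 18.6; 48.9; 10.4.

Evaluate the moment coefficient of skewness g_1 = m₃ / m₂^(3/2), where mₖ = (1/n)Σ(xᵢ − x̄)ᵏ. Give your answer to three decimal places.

x̄ = (18.7 + 19.0 + 18.6 + 48.9 + 10.4) / 5 = 23.1200
deviations (xᵢ − x̄): -4.4200, -4.1200, -4.5200, 25.7800, -12.7200
Σ(xᵢ − x̄)² = 883.3480 ⇒ m₂ = 883.3480/5 = 176.66960
Σ(xᵢ − x̄)³ = 14826.8981 ⇒ m₃ = 14826.8981/5 = 2965.37962
m₂^(3/2) = 176.66960^(1.5) = 2348.24139
g_1 = m₃ / m₂^(3/2) = 2965.37962 / 2348.24139 ≈ 1.263

1.263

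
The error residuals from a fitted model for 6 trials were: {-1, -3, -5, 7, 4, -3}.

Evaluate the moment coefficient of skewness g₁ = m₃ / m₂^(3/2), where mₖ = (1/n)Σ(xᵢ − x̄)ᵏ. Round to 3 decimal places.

0.607

x̄ = (-1 - 3 - 5 + 7 + 4 - 3) / 6 = -0.1667
deviations (xᵢ − x̄): -0.8333, -2.8333, -4.8333, 7.1667, 4.1667, -2.8333
Σ(xᵢ − x̄)² = 108.8333 ⇒ m₂ = 108.8333/6 = 18.13889
Σ(xᵢ − x̄)³ = 281.4444 ⇒ m₃ = 281.4444/6 = 46.90741
m₂^(3/2) = 18.13889^(1.5) = 77.25312
g₁ = m₃ / m₂^(3/2) = 46.90741 / 77.25312 ≈ 0.607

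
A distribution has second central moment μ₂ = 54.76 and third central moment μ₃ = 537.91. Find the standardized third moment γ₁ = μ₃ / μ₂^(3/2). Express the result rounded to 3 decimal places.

σ = √μ₂ = √54.76 = 7.40000
σ³ = μ₂^(3/2) = 405.22400
γ₁ = μ₃/σ³ = 537.91 / 405.22400 ≈ 1.327

1.327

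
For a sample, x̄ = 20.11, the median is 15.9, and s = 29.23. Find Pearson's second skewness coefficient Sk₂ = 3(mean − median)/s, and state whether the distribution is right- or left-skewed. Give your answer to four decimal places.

Sk₂ = 3(20.11 − 15.9) / 29.23 = 3 × 4.2100 / 29.23
    = 12.6300 / 29.23 ≈ 0.4321
Sk₂ > 0 ⇒ mean > median ⇒ right-skewed (positive skew).

0.4321, right-skewed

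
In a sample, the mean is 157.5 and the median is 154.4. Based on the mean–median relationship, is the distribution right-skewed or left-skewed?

mean − median = 157.5 − 154.4 = 3.1
mean > median ⇒ the longer tail is on the right ⇒ right-skewed (positively skewed).

right-skewed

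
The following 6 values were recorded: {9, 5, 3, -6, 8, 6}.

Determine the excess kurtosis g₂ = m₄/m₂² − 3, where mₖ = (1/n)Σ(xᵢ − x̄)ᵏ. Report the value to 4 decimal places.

x̄ = 4.1667
Σ(xᵢ − x̄)² = 146.8333 ⇒ m₂ = 24.47222
Σ(xᵢ − x̄)⁴ = 11458.8194 ⇒ m₄ = 1909.80324
m₂² = 598.88966
g₂ = m₄/m₂² − 3 = 3.18891 − 3 ≈ 0.1889

0.1889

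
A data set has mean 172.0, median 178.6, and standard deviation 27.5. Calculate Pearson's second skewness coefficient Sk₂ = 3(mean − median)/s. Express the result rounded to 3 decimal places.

Sk₂ = 3(172.0 − 178.6) / 27.5 = 3 × -6.6000 / 27.5
    = -19.8000 / 27.5 ≈ -0.720

-0.720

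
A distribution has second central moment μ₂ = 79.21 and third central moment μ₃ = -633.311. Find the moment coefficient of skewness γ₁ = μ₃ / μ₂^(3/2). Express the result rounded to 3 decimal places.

σ = √μ₂ = √79.21 = 8.90000
σ³ = μ₂^(3/2) = 704.96900
γ₁ = μ₃/σ³ = -633.311 / 704.96900 ≈ -0.898

-0.898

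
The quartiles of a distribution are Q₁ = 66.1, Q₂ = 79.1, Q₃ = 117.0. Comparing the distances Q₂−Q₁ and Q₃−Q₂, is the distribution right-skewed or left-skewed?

Q₂ − Q₁ = 13.0;  Q₃ − Q₂ = 37.9
Q₃ − Q₂ > Q₂ − Q₁ ⇒ the upper half is more spread out ⇒ right-skewed.

right-skewed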